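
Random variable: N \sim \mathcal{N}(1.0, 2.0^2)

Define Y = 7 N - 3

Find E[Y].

For Y = 7N - 3:
E[Y] = 7 * E[N] - 3
E[N] = 1.0 = 1
E[Y] = 7 * 1 - 3 = 4

4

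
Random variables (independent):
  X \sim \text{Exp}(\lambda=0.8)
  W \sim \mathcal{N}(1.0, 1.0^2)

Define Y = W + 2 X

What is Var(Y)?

For independent RVs: Var(aX + bY) = a²Var(X) + b²Var(Y)
Var(X) = 1.5625
Var(W) = 1
Var(Y) = 2²*1.5625 + 1²*1
= 4*1.5625 + 1*1 = 7.25

7.25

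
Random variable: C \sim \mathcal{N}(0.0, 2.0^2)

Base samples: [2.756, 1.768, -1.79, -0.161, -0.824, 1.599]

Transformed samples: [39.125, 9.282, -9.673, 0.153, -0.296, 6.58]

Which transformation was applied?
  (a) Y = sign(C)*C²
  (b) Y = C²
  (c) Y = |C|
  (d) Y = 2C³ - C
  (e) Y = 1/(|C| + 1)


Checking option (d) Y = 2C³ - C:
  C = 2.756 -> Y = 39.125 ✓
  C = 1.768 -> Y = 9.282 ✓
  C = -1.79 -> Y = -9.673 ✓
All samples match this transformation.

(d) 2C³ - C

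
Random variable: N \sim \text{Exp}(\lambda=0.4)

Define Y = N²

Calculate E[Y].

E[N²] = Var(N) + (E[N])² = 6.25 + 6.25 = 12.5

12.5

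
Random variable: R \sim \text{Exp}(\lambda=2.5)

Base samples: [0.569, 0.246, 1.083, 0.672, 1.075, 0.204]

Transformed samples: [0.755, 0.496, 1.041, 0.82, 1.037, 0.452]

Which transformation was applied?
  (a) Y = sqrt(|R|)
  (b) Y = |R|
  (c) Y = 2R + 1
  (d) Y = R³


Checking option (a) Y = sqrt(|R|):
  R = 0.569 -> Y = 0.755 ✓
  R = 0.246 -> Y = 0.496 ✓
  R = 1.083 -> Y = 1.041 ✓
All samples match this transformation.

(a) sqrt(|R|)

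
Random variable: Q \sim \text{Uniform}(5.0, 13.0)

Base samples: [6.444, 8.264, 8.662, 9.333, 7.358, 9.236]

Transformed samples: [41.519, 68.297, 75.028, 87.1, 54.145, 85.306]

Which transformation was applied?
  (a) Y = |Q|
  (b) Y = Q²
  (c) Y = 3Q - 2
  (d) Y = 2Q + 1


Checking option (b) Y = Q²:
  Q = 6.444 -> Y = 41.519 ✓
  Q = 8.264 -> Y = 68.297 ✓
  Q = 8.662 -> Y = 75.028 ✓
All samples match this transformation.

(b) Q²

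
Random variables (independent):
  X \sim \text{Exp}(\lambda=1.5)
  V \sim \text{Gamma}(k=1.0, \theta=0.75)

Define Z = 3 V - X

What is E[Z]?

E[Z] = -1*E[X] + 3*E[V]
E[X] = 0.66666667
E[V] = 0.75
E[Z] = -1*0.66666667 + 3*0.75 = 1.5833333

1.5833333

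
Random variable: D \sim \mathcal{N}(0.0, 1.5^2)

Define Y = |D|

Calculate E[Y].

For X ~ N(0, 1.5²), E[|X|] = sigma * sqrt(2/pi)
= 1.5 * sqrt(2/pi) = 1.1968268

1.1968268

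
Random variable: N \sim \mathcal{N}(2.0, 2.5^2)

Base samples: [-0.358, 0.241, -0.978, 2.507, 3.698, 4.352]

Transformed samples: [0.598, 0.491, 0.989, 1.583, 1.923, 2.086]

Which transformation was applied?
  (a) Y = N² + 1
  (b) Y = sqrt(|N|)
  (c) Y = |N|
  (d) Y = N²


Checking option (b) Y = sqrt(|N|):
  N = -0.358 -> Y = 0.598 ✓
  N = 0.241 -> Y = 0.491 ✓
  N = -0.978 -> Y = 0.989 ✓
All samples match this transformation.

(b) sqrt(|N|)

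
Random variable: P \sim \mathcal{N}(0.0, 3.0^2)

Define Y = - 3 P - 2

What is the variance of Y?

For Y = aP + b: Var(Y) = a² * Var(P)
Var(P) = 3.0^2 = 9
Var(Y) = (-3)² * 9 = 9 * 9 = 81

81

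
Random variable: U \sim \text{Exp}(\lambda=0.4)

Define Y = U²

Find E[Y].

Using E[X²] = Var(X) + (E[X])²:
E[U] = 2.5
Var(U) = 1/0.4^2 = 6.25
E[U²] = 6.25 + 2.5² = 6.25 + 6.25 = 12.5

12.5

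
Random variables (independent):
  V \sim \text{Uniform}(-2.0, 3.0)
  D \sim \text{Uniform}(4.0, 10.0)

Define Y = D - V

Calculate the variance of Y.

For independent RVs: Var(aX + bY) = a²Var(X) + b²Var(Y)
Var(V) = 2.0833333
Var(D) = 3
Var(Y) = (-1)²*2.0833333 + 1²*3
= 1*2.0833333 + 1*3 = 5.0833333

5.0833333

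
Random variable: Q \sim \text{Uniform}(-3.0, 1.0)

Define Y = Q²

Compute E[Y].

Using E[X²] = Var(X) + (E[X])²:
E[Q] = -1
Var(Q) = (1 + 3)^2/12 = 1.3333333
E[Q²] = 1.3333333 + (-1)² = 1.3333333 + 1 = 2.3333333

2.3333333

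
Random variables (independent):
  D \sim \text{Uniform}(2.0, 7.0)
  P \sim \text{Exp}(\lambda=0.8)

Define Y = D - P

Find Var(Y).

For independent RVs: Var(aX + bY) = a²Var(X) + b²Var(Y)
Var(D) = 2.0833333
Var(P) = 1.5625
Var(Y) = 1²*2.0833333 + (-1)²*1.5625
= 1*2.0833333 + 1*1.5625 = 3.6458333

3.6458333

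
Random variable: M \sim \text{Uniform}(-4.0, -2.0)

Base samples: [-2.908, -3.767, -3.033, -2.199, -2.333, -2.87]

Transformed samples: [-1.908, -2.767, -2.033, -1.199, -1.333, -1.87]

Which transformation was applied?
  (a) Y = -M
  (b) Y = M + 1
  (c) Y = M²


Checking option (b) Y = M + 1:
  M = -2.908 -> Y = -1.908 ✓
  M = -3.767 -> Y = -2.767 ✓
  M = -3.033 -> Y = -2.033 ✓
All samples match this transformation.

(b) M + 1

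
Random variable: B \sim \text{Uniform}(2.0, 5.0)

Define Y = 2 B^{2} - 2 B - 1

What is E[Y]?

E[Y] = 2*E[B²] - 2*E[B] - 1
E[B] = 3.5
E[B²] = Var(B) + (E[B])² = 0.75 + 12.25 = 13
E[Y] = 2*13 - 2*3.5 - 1 = 18

18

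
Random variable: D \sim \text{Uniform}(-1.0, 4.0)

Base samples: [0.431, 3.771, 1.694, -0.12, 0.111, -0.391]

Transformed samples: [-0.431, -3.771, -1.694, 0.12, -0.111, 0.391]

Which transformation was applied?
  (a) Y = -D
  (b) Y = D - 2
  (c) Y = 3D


Checking option (a) Y = -D:
  D = 0.431 -> Y = -0.431 ✓
  D = 3.771 -> Y = -3.771 ✓
  D = 1.694 -> Y = -1.694 ✓
All samples match this transformation.

(a) -D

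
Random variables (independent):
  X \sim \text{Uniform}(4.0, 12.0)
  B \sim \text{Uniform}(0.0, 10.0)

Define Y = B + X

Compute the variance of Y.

For independent RVs: Var(aX + bY) = a²Var(X) + b²Var(Y)
Var(X) = 5.3333333
Var(B) = 8.3333333
Var(Y) = 1²*5.3333333 + 1²*8.3333333
= 1*5.3333333 + 1*8.3333333 = 13.666667

13.666667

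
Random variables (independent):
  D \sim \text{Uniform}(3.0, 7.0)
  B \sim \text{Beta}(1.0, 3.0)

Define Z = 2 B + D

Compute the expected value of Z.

E[Z] = 1*E[D] + 2*E[B]
E[D] = 5
E[B] = 0.25
E[Z] = 1*5 + 2*0.25 = 5.5

5.5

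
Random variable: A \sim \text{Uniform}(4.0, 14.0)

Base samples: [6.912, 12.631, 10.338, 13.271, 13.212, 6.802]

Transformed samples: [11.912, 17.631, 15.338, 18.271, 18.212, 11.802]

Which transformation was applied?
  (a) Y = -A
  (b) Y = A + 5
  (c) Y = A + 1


Checking option (b) Y = A + 5:
  A = 6.912 -> Y = 11.912 ✓
  A = 12.631 -> Y = 17.631 ✓
  A = 10.338 -> Y = 15.338 ✓
All samples match this transformation.

(b) A + 5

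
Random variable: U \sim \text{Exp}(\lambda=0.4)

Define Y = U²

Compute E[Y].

E[U²] = Var(U) + (E[U])² = 6.25 + 6.25 = 12.5

12.5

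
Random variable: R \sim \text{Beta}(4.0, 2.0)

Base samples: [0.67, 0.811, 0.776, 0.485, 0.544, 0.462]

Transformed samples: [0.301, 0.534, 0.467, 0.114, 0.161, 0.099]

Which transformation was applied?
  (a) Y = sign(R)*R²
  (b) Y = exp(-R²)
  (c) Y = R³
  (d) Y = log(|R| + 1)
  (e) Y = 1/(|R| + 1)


Checking option (c) Y = R³:
  R = 0.67 -> Y = 0.301 ✓
  R = 0.811 -> Y = 0.534 ✓
  R = 0.776 -> Y = 0.467 ✓
All samples match this transformation.

(c) R³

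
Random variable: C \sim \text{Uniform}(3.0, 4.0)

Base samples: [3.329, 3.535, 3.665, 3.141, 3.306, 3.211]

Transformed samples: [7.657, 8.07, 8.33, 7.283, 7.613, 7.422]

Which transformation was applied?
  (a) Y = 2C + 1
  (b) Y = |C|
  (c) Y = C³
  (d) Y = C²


Checking option (a) Y = 2C + 1:
  C = 3.329 -> Y = 7.657 ✓
  C = 3.535 -> Y = 8.07 ✓
  C = 3.665 -> Y = 8.33 ✓
All samples match this transformation.

(a) 2C + 1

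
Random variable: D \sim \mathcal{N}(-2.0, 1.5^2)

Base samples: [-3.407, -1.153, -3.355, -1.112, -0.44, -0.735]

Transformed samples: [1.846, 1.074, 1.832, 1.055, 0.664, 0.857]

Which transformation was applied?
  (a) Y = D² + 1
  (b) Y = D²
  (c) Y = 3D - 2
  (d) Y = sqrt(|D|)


Checking option (d) Y = sqrt(|D|):
  D = -3.407 -> Y = 1.846 ✓
  D = -1.153 -> Y = 1.074 ✓
  D = -3.355 -> Y = 1.832 ✓
All samples match this transformation.

(d) sqrt(|D|)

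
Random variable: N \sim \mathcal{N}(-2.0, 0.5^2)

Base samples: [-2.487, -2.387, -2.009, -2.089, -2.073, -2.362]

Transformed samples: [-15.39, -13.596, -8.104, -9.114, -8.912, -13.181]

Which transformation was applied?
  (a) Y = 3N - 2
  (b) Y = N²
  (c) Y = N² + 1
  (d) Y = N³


Checking option (d) Y = N³:
  N = -2.487 -> Y = -15.39 ✓
  N = -2.387 -> Y = -13.596 ✓
  N = -2.009 -> Y = -8.104 ✓
All samples match this transformation.

(d) N³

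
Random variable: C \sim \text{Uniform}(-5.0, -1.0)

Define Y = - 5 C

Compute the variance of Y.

For Y = aC + b: Var(Y) = a² * Var(C)
Var(C) = (-1 + 5)^2/12 = 1.3333333
Var(Y) = (-5)² * 1.3333333 = 25 * 1.3333333 = 33.333333

33.333333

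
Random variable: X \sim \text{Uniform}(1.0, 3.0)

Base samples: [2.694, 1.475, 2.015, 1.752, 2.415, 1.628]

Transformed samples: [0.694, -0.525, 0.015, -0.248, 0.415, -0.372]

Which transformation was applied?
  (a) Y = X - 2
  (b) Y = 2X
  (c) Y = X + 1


Checking option (a) Y = X - 2:
  X = 2.694 -> Y = 0.694 ✓
  X = 1.475 -> Y = -0.525 ✓
  X = 2.015 -> Y = 0.015 ✓
All samples match this transformation.

(a) X - 2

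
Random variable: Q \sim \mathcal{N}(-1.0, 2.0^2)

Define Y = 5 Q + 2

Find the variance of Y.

For Y = aQ + b: Var(Y) = a² * Var(Q)
Var(Q) = 2.0^2 = 4
Var(Y) = 5² * 4 = 25 * 4 = 100

100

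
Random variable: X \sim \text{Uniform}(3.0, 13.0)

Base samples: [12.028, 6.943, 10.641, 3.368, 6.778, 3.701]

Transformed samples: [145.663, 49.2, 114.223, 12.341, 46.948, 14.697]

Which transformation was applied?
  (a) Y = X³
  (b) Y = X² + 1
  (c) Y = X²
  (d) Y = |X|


Checking option (b) Y = X² + 1:
  X = 12.028 -> Y = 145.663 ✓
  X = 6.943 -> Y = 49.2 ✓
  X = 10.641 -> Y = 114.223 ✓
All samples match this transformation.

(b) X² + 1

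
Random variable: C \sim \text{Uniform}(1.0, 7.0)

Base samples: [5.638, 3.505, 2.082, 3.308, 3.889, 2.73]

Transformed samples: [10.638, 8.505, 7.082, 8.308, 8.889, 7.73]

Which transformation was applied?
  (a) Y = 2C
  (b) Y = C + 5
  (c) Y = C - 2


Checking option (b) Y = C + 5:
  C = 5.638 -> Y = 10.638 ✓
  C = 3.505 -> Y = 8.505 ✓
  C = 2.082 -> Y = 7.082 ✓
All samples match this transformation.

(b) C + 5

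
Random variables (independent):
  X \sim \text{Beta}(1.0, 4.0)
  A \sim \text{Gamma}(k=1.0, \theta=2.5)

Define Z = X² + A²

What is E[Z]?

E[Z] = E[X²] + E[A²]
E[X²] = Var(X) + E[X]² = 0.026666667 + 0.04 = 0.066666667
E[A²] = Var(A) + E[A]² = 6.25 + 6.25 = 12.5
E[Z] = 0.066666667 + 12.5 = 12.566667

12.566667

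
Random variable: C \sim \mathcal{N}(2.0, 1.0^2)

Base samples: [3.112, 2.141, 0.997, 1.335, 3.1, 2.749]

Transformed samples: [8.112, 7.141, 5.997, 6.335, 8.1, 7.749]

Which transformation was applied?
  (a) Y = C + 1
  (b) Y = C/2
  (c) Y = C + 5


Checking option (c) Y = C + 5:
  C = 3.112 -> Y = 8.112 ✓
  C = 2.141 -> Y = 7.141 ✓
  C = 0.997 -> Y = 5.997 ✓
All samples match this transformation.

(c) C + 5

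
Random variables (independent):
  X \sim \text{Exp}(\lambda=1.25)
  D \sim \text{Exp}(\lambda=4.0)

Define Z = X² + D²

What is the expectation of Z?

E[Z] = E[X²] + E[D²]
E[X²] = Var(X) + E[X]² = 0.64 + 0.64 = 1.28
E[D²] = Var(D) + E[D]² = 0.0625 + 0.0625 = 0.125
E[Z] = 1.28 + 0.125 = 1.405

1.405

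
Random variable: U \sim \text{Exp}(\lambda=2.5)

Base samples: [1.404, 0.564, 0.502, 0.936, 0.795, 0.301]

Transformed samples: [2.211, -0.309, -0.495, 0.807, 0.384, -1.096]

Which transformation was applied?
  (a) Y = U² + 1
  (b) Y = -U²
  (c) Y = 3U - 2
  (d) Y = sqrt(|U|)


Checking option (c) Y = 3U - 2:
  U = 1.404 -> Y = 2.211 ✓
  U = 0.564 -> Y = -0.309 ✓
  U = 0.502 -> Y = -0.495 ✓
All samples match this transformation.

(c) 3U - 2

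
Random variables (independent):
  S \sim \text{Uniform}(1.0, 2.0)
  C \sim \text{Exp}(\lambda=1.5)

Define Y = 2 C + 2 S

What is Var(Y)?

For independent RVs: Var(aX + bY) = a²Var(X) + b²Var(Y)
Var(S) = 0.083333333
Var(C) = 0.44444444
Var(Y) = 2²*0.083333333 + 2²*0.44444444
= 4*0.083333333 + 4*0.44444444 = 2.1111111

2.1111111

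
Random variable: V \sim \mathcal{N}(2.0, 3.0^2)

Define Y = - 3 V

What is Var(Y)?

For Y = aV + b: Var(Y) = a² * Var(V)
Var(V) = 3.0^2 = 9
Var(Y) = (-3)² * 9 = 9 * 9 = 81

81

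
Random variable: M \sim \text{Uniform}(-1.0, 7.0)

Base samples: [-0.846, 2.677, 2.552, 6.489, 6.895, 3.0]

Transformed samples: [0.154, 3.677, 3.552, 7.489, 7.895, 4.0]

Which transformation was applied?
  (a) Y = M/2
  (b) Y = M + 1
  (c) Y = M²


Checking option (b) Y = M + 1:
  M = -0.846 -> Y = 0.154 ✓
  M = 2.677 -> Y = 3.677 ✓
  M = 2.552 -> Y = 3.552 ✓
All samples match this transformation.

(b) M + 1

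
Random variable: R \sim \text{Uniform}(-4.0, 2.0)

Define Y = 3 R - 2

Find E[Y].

For Y = 3R - 2:
E[Y] = 3 * E[R] - 2
E[R] = (-4 + 2)/2 = -1
E[Y] = 3 * (-1) - 2 = -5

-5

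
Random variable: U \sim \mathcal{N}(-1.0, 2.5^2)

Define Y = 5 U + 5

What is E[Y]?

For Y = 5U + 5:
E[Y] = 5 * E[U] + 5
E[U] = -1.0 = -1
E[Y] = 5 * (-1) + 5 = 0

0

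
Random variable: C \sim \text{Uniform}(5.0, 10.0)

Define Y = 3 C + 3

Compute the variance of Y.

For Y = aC + b: Var(Y) = a² * Var(C)
Var(C) = (10 - 5)^2/12 = 2.0833333
Var(Y) = 3² * 2.0833333 = 9 * 2.0833333 = 18.75

18.75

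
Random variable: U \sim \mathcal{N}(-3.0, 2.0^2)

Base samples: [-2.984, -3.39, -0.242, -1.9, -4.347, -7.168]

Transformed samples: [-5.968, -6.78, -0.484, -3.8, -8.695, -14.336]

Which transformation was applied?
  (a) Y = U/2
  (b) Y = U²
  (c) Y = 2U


Checking option (c) Y = 2U:
  U = -2.984 -> Y = -5.968 ✓
  U = -3.39 -> Y = -6.78 ✓
  U = -0.242 -> Y = -0.484 ✓
All samples match this transformation.

(c) 2U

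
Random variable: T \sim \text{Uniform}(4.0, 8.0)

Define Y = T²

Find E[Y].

Using E[X²] = Var(X) + (E[X])²:
E[T] = 6
Var(T) = (8 - 4)^2/12 = 1.3333333
E[T²] = 1.3333333 + 6² = 1.3333333 + 36 = 37.333333

37.333333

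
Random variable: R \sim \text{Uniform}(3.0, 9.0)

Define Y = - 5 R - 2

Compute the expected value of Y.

For Y = -5R - 2:
E[Y] = -5 * E[R] - 2
E[R] = (3 + 9)/2 = 6
E[Y] = -5 * 6 - 2 = -32

-32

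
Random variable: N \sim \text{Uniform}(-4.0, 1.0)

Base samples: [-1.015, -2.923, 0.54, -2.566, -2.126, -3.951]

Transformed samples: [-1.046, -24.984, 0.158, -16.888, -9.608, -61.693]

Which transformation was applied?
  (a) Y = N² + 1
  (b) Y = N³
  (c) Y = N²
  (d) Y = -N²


Checking option (b) Y = N³:
  N = -1.015 -> Y = -1.046 ✓
  N = -2.923 -> Y = -24.984 ✓
  N = 0.54 -> Y = 0.158 ✓
All samples match this transformation.

(b) N³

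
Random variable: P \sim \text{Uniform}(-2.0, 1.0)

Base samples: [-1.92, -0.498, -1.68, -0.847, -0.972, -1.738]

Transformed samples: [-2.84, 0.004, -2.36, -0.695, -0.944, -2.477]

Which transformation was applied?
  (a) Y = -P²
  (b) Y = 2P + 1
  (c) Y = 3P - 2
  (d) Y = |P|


Checking option (b) Y = 2P + 1:
  P = -1.92 -> Y = -2.84 ✓
  P = -0.498 -> Y = 0.004 ✓
  P = -1.68 -> Y = -2.36 ✓
All samples match this transformation.

(b) 2P + 1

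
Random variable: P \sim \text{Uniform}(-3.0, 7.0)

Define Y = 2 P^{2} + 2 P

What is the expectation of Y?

E[Y] = 2*E[P²] + 2*E[P]
E[P] = 2
E[P²] = Var(P) + (E[P])² = 8.3333333 + 4 = 12.333333
E[Y] = 2*12.333333 + 2*2 = 28.666667

28.666667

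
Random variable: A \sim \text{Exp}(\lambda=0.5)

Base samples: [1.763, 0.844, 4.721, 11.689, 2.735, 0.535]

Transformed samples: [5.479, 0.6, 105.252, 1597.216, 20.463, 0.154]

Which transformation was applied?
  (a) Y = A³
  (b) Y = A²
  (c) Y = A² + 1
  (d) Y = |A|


Checking option (a) Y = A³:
  A = 1.763 -> Y = 5.479 ✓
  A = 0.844 -> Y = 0.6 ✓
  A = 4.721 -> Y = 105.252 ✓
All samples match this transformation.

(a) A³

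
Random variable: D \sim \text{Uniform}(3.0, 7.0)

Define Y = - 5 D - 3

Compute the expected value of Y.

For Y = -5D - 3:
E[Y] = -5 * E[D] - 3
E[D] = (3 + 7)/2 = 5
E[Y] = -5 * 5 - 3 = -28

-28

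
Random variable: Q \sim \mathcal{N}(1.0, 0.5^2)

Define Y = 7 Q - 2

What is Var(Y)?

For Y = aQ + b: Var(Y) = a² * Var(Q)
Var(Q) = 0.5^2 = 0.25
Var(Y) = 7² * 0.25 = 49 * 0.25 = 12.25

12.25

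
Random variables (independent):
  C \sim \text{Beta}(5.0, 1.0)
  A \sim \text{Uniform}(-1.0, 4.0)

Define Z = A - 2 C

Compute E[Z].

E[Z] = -2*E[C] + 1*E[A]
E[C] = 0.83333333
E[A] = 1.5
E[Z] = -2*0.83333333 + 1*1.5 = -0.16666667

-0.16666667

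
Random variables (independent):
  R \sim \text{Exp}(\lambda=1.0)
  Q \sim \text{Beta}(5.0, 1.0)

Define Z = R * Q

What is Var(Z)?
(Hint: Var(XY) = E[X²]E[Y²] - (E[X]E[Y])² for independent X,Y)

Var(XY) = E[X²]E[Y²] - (E[X]E[Y])²
E[R] = 1, Var(R) = 1
E[Q] = 0.83333333, Var(Q) = 0.01984127
E[R²] = 1 + 1² = 2
E[Q²] = 0.01984127 + 0.83333333² = 0.71428571
Var(Z) = 2*0.71428571 - (1*0.83333333)²
= 1.4285714 - 0.69444444 = 0.73412698

0.73412698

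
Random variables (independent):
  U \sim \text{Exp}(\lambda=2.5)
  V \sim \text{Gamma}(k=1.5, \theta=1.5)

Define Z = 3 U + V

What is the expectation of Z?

E[Z] = 3*E[U] + 1*E[V]
E[U] = 0.4
E[V] = 2.25
E[Z] = 3*0.4 + 1*2.25 = 3.45

3.45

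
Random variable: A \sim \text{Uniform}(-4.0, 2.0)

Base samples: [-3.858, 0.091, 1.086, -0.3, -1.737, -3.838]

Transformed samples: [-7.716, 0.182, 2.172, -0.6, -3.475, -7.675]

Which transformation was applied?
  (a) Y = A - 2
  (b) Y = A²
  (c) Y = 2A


Checking option (c) Y = 2A:
  A = -3.858 -> Y = -7.716 ✓
  A = 0.091 -> Y = 0.182 ✓
  A = 1.086 -> Y = 2.172 ✓
All samples match this transformation.

(c) 2A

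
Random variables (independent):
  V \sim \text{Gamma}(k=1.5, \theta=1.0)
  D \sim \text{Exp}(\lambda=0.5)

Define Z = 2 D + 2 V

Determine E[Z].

E[Z] = 2*E[V] + 2*E[D]
E[V] = 1.5
E[D] = 2
E[Z] = 2*1.5 + 2*2 = 7

7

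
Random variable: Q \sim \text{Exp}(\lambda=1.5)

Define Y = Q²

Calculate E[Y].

Using E[X²] = Var(X) + (E[X])²:
E[Q] = 0.66666667
Var(Q) = 1/1.5^2 = 0.44444444
E[Q²] = 0.44444444 + 0.66666667² = 0.44444444 + 0.44444444 = 0.88888889

0.88888889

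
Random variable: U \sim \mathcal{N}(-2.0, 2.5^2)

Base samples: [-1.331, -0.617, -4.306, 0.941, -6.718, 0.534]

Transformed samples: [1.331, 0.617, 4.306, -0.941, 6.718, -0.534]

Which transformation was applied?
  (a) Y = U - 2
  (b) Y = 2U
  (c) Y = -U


Checking option (c) Y = -U:
  U = -1.331 -> Y = 1.331 ✓
  U = -0.617 -> Y = 0.617 ✓
  U = -4.306 -> Y = 4.306 ✓
All samples match this transformation.

(c) -U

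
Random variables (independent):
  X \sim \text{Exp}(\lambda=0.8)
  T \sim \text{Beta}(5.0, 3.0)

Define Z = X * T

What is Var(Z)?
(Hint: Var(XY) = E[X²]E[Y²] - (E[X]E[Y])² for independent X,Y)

Var(XY) = E[X²]E[Y²] - (E[X]E[Y])²
E[X] = 1.25, Var(X) = 1.5625
E[T] = 0.625, Var(T) = 0.026041667
E[X²] = 1.5625 + 1.25² = 3.125
E[T²] = 0.026041667 + 0.625² = 0.41666667
Var(Z) = 3.125*0.41666667 - (1.25*0.625)²
= 1.3020833 - 0.61035156 = 0.69173177

0.69173177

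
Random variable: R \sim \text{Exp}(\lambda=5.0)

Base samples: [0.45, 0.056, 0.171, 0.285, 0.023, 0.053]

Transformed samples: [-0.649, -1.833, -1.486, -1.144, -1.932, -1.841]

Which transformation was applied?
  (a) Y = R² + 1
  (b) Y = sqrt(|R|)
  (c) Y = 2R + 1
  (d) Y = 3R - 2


Checking option (d) Y = 3R - 2:
  R = 0.45 -> Y = -0.649 ✓
  R = 0.056 -> Y = -1.833 ✓
  R = 0.171 -> Y = -1.486 ✓
All samples match this transformation.

(d) 3R - 2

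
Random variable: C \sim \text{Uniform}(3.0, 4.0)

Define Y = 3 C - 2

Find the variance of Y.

For Y = aC + b: Var(Y) = a² * Var(C)
Var(C) = (4 - 3)^2/12 = 0.083333333
Var(Y) = 3² * 0.083333333 = 9 * 0.083333333 = 0.75

0.75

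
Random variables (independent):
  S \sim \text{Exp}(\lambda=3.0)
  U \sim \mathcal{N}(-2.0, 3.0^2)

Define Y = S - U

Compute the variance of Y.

For independent RVs: Var(aX + bY) = a²Var(X) + b²Var(Y)
Var(S) = 0.11111111
Var(U) = 9
Var(Y) = 1²*0.11111111 + (-1)²*9
= 1*0.11111111 + 1*9 = 9.1111111

9.1111111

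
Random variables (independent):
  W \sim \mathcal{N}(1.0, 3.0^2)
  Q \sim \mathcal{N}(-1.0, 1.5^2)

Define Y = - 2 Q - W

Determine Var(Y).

For independent RVs: Var(aX + bY) = a²Var(X) + b²Var(Y)
Var(W) = 9
Var(Q) = 2.25
Var(Y) = (-1)²*9 + (-2)²*2.25
= 1*9 + 4*2.25 = 18

18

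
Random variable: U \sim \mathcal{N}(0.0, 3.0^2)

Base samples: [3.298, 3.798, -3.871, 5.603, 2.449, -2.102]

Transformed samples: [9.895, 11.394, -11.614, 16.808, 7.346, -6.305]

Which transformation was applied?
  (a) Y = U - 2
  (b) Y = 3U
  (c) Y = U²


Checking option (b) Y = 3U:
  U = 3.298 -> Y = 9.895 ✓
  U = 3.798 -> Y = 11.394 ✓
  U = -3.871 -> Y = -11.614 ✓
All samples match this transformation.

(b) 3U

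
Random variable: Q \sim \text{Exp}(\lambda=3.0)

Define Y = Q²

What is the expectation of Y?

Using E[X²] = Var(X) + (E[X])²:
E[Q] = 0.33333333
Var(Q) = 1/3.0^2 = 0.11111111
E[Q²] = 0.11111111 + 0.33333333² = 0.11111111 + 0.11111111 = 0.22222222

0.22222222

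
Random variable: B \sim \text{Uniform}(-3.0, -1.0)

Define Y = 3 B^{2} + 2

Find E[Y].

E[Y] = 3*E[B²] + 2
E[B] = -2
E[B²] = Var(B) + (E[B])² = 0.33333333 + 4 = 4.3333333
E[Y] = 3*4.3333333 + 2 = 15

15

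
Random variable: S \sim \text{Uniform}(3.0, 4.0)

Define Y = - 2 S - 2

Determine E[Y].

For Y = -2S - 2:
E[Y] = -2 * E[S] - 2
E[S] = (3 + 4)/2 = 3.5
E[Y] = -2 * 3.5 - 2 = -9

-9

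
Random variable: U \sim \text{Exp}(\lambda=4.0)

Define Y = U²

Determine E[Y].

Using E[X²] = Var(X) + (E[X])²:
E[U] = 0.25
Var(U) = 1/4.0^2 = 0.0625
E[U²] = 0.0625 + 0.25² = 0.0625 + 0.0625 = 0.125

0.125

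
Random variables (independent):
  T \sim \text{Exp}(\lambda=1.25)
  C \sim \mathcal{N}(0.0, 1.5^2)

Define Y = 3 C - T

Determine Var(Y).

For independent RVs: Var(aX + bY) = a²Var(X) + b²Var(Y)
Var(T) = 0.64
Var(C) = 2.25
Var(Y) = (-1)²*0.64 + 3²*2.25
= 1*0.64 + 9*2.25 = 20.89

20.89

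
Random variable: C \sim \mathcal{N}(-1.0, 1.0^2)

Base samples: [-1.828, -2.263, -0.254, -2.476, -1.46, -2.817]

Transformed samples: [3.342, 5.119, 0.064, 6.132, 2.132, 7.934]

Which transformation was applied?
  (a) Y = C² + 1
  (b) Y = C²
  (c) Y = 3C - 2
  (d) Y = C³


Checking option (b) Y = C²:
  C = -1.828 -> Y = 3.342 ✓
  C = -2.263 -> Y = 5.119 ✓
  C = -0.254 -> Y = 0.064 ✓
All samples match this transformation.

(b) C²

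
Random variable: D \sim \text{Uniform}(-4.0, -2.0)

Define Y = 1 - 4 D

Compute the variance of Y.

For Y = aD + b: Var(Y) = a² * Var(D)
Var(D) = (-2 + 4)^2/12 = 0.33333333
Var(Y) = (-4)² * 0.33333333 = 16 * 0.33333333 = 5.3333333

5.3333333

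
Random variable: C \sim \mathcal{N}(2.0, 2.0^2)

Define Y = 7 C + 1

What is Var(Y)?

For Y = aC + b: Var(Y) = a² * Var(C)
Var(C) = 2.0^2 = 4
Var(Y) = 7² * 4 = 49 * 4 = 196

196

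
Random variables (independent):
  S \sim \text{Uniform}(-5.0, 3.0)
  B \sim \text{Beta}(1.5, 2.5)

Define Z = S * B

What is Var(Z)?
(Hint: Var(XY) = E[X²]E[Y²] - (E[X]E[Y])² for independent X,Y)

Var(XY) = E[X²]E[Y²] - (E[X]E[Y])²
E[S] = -1, Var(S) = 5.3333333
E[B] = 0.375, Var(B) = 0.046875
E[S²] = 5.3333333 + (-1)² = 6.3333333
E[B²] = 0.046875 + 0.375² = 0.1875
Var(Z) = 6.3333333*0.1875 - (-1*0.375)²
= 1.1875 - 0.140625 = 1.046875

1.046875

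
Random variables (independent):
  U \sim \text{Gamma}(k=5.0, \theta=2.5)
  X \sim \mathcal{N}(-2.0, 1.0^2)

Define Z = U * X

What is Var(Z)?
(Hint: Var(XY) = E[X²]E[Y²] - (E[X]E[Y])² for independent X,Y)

Var(XY) = E[X²]E[Y²] - (E[X]E[Y])²
E[U] = 12.5, Var(U) = 31.25
E[X] = -2, Var(X) = 1
E[U²] = 31.25 + 12.5² = 187.5
E[X²] = 1 + (-2)² = 5
Var(Z) = 187.5*5 - (12.5*(-2))²
= 937.5 - 625 = 312.5

312.5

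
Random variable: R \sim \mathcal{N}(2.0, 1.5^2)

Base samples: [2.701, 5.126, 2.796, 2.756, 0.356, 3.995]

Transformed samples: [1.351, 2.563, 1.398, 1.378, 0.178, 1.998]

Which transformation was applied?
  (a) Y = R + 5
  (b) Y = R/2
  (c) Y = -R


Checking option (b) Y = R/2:
  R = 2.701 -> Y = 1.351 ✓
  R = 5.126 -> Y = 2.563 ✓
  R = 2.796 -> Y = 1.398 ✓
All samples match this transformation.

(b) R/2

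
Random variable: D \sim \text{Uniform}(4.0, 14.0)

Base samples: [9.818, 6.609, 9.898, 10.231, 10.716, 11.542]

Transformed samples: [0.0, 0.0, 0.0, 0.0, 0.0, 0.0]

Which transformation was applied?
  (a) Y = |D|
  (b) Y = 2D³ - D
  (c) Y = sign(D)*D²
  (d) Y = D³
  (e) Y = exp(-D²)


Checking option (e) Y = exp(-D²):
  D = 9.818 -> Y = 0.0 ✓
  D = 6.609 -> Y = 0.0 ✓
  D = 9.898 -> Y = 0.0 ✓
All samples match this transformation.

(e) exp(-D²)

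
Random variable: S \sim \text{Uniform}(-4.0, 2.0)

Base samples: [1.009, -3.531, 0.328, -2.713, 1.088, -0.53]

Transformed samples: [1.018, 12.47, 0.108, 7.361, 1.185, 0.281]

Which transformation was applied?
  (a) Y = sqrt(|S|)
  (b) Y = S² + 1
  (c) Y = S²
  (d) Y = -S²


Checking option (c) Y = S²:
  S = 1.009 -> Y = 1.018 ✓
  S = -3.531 -> Y = 12.47 ✓
  S = 0.328 -> Y = 0.108 ✓
All samples match this transformation.

(c) S²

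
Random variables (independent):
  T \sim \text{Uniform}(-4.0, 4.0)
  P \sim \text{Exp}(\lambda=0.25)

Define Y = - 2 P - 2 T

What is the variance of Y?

For independent RVs: Var(aX + bY) = a²Var(X) + b²Var(Y)
Var(T) = 5.3333333
Var(P) = 16
Var(Y) = (-2)²*5.3333333 + (-2)²*16
= 4*5.3333333 + 4*16 = 85.333333

85.333333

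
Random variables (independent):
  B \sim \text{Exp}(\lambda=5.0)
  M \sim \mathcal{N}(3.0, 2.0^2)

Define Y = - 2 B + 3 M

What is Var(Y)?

For independent RVs: Var(aX + bY) = a²Var(X) + b²Var(Y)
Var(B) = 0.04
Var(M) = 4
Var(Y) = (-2)²*0.04 + 3²*4
= 4*0.04 + 9*4 = 36.16

36.16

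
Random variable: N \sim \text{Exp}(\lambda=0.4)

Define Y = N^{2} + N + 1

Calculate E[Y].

E[Y] = 1*E[N²] + 1*E[N] + 1
E[N] = 2.5
E[N²] = Var(N) + (E[N])² = 6.25 + 6.25 = 12.5
E[Y] = 1*12.5 + 1*2.5 + 1 = 16

16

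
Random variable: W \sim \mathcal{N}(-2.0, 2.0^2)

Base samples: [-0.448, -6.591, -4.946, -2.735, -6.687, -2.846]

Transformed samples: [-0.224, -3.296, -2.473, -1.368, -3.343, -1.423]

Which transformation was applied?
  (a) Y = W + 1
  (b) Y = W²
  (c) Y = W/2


Checking option (c) Y = W/2:
  W = -0.448 -> Y = -0.224 ✓
  W = -6.591 -> Y = -3.296 ✓
  W = -4.946 -> Y = -2.473 ✓
All samples match this transformation.

(c) W/2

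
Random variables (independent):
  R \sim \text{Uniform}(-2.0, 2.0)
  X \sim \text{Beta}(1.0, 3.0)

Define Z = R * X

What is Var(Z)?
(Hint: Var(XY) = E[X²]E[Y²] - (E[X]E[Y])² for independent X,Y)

Var(XY) = E[X²]E[Y²] - (E[X]E[Y])²
E[R] = 0, Var(R) = 1.3333333
E[X] = 0.25, Var(X) = 0.0375
E[R²] = 1.3333333 + 0² = 1.3333333
E[X²] = 0.0375 + 0.25² = 0.1
Var(Z) = 1.3333333*0.1 - (0*0.25)²
= 0.13333333 - 0 = 0.13333333

0.13333333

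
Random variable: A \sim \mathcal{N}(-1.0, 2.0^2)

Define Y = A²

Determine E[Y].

E[A²] = Var(A) + (E[A])² = 4 + 1 = 5

5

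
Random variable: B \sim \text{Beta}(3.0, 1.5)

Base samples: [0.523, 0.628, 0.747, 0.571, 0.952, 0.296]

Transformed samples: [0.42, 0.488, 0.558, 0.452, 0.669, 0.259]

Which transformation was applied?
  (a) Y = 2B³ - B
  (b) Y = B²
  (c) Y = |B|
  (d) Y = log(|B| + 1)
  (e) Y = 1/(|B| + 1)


Checking option (d) Y = log(|B| + 1):
  B = 0.523 -> Y = 0.42 ✓
  B = 0.628 -> Y = 0.488 ✓
  B = 0.747 -> Y = 0.558 ✓
All samples match this transformation.

(d) log(|B| + 1)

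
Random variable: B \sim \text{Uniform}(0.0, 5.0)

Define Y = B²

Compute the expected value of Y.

E[B²] = Var(B) + (E[B])² = 2.0833333 + 6.25 = 8.3333333

8.3333333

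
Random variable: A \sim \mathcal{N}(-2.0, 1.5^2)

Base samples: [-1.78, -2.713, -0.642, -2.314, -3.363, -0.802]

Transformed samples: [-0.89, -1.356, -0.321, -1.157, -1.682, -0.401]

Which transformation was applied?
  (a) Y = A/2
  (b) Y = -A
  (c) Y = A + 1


Checking option (a) Y = A/2:
  A = -1.78 -> Y = -0.89 ✓
  A = -2.713 -> Y = -1.356 ✓
  A = -0.642 -> Y = -0.321 ✓
All samples match this transformation.

(a) A/2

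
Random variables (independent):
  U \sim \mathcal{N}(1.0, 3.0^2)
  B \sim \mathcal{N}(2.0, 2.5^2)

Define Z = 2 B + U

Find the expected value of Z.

E[Z] = 1*E[U] + 2*E[B]
E[U] = 1
E[B] = 2
E[Z] = 1*1 + 2*2 = 5

5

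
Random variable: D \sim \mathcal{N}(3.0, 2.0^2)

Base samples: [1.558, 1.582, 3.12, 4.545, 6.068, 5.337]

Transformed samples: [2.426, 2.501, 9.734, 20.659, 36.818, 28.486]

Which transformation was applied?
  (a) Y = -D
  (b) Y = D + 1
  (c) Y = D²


Checking option (c) Y = D²:
  D = 1.558 -> Y = 2.426 ✓
  D = 1.582 -> Y = 2.501 ✓
  D = 3.12 -> Y = 9.734 ✓
All samples match this transformation.

(c) D²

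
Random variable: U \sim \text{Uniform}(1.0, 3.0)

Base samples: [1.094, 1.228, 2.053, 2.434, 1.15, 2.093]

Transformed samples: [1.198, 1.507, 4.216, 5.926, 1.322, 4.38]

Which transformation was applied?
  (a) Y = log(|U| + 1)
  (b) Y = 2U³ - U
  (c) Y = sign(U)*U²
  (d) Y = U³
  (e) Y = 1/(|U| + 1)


Checking option (c) Y = sign(U)*U²:
  U = 1.094 -> Y = 1.198 ✓
  U = 1.228 -> Y = 1.507 ✓
  U = 2.053 -> Y = 4.216 ✓
All samples match this transformation.

(c) sign(U)*U²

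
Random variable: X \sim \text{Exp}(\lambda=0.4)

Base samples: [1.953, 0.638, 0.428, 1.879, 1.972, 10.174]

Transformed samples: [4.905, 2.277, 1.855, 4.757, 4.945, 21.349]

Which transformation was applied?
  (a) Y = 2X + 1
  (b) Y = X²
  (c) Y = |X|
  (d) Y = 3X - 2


Checking option (a) Y = 2X + 1:
  X = 1.953 -> Y = 4.905 ✓
  X = 0.638 -> Y = 2.277 ✓
  X = 0.428 -> Y = 1.855 ✓
All samples match this transformation.

(a) 2X + 1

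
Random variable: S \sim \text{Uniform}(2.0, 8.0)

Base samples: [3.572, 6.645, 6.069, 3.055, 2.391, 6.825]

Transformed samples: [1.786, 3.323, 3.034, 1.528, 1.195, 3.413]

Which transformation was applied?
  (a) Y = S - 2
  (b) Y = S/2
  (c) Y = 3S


Checking option (b) Y = S/2:
  S = 3.572 -> Y = 1.786 ✓
  S = 6.645 -> Y = 3.323 ✓
  S = 6.069 -> Y = 3.034 ✓
All samples match this transformation.

(b) S/2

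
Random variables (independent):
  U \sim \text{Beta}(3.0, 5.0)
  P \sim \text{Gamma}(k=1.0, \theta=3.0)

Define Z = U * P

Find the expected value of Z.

For independent RVs: E[XY] = E[X]*E[Y]
E[U] = 0.375
E[P] = 3
E[Z] = 0.375 * 3 = 1.125

1.125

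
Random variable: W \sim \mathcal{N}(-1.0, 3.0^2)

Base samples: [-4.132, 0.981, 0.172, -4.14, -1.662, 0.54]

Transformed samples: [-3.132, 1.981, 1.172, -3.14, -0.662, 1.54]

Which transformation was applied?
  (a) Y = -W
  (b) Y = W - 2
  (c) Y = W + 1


Checking option (c) Y = W + 1:
  W = -4.132 -> Y = -3.132 ✓
  W = 0.981 -> Y = 1.981 ✓
  W = 0.172 -> Y = 1.172 ✓
All samples match this transformation.

(c) W + 1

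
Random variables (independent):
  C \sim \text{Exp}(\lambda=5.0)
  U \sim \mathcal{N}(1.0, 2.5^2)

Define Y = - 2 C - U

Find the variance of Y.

For independent RVs: Var(aX + bY) = a²Var(X) + b²Var(Y)
Var(C) = 0.04
Var(U) = 6.25
Var(Y) = (-2)²*0.04 + (-1)²*6.25
= 4*0.04 + 1*6.25 = 6.41

6.41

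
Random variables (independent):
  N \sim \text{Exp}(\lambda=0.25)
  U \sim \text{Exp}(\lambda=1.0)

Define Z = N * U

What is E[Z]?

For independent RVs: E[XY] = E[X]*E[Y]
E[N] = 4
E[U] = 1
E[Z] = 4 * 1 = 4

4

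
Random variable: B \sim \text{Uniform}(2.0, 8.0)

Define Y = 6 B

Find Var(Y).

For Y = aB + b: Var(Y) = a² * Var(B)
Var(B) = (8 - 2)^2/12 = 3
Var(Y) = 6² * 3 = 36 * 3 = 108

108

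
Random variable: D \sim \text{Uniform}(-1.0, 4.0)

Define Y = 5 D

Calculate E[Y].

For Y = 5D:
E[Y] = 5 * E[D]
E[D] = (-1 + 4)/2 = 1.5
E[Y] = 5 * 1.5 = 7.5

7.5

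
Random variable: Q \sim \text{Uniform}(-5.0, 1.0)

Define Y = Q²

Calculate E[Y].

E[Q²] = Var(Q) + (E[Q])² = 3 + 4 = 7

7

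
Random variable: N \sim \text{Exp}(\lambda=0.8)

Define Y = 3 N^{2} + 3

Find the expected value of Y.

E[Y] = 3*E[N²] + 3
E[N] = 1.25
E[N²] = Var(N) + (E[N])² = 1.5625 + 1.5625 = 3.125
E[Y] = 3*3.125 + 3 = 12.375

12.375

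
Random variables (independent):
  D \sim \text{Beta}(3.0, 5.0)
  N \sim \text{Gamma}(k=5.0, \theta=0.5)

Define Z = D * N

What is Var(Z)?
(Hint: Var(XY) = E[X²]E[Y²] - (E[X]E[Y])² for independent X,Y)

Var(XY) = E[X²]E[Y²] - (E[X]E[Y])²
E[D] = 0.375, Var(D) = 0.026041667
E[N] = 2.5, Var(N) = 1.25
E[D²] = 0.026041667 + 0.375² = 0.16666667
E[N²] = 1.25 + 2.5² = 7.5
Var(Z) = 0.16666667*7.5 - (0.375*2.5)²
= 1.25 - 0.87890625 = 0.37109375

0.37109375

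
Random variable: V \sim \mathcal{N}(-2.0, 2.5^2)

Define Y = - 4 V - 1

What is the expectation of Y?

For Y = -4V - 1:
E[Y] = -4 * E[V] - 1
E[V] = -2.0 = -2
E[Y] = -4 * (-2) - 1 = 7

7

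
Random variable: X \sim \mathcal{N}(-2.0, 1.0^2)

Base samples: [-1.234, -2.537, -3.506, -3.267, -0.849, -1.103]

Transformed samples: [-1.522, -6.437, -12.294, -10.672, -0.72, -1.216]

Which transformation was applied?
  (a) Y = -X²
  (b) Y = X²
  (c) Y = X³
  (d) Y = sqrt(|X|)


Checking option (a) Y = -X²:
  X = -1.234 -> Y = -1.522 ✓
  X = -2.537 -> Y = -6.437 ✓
  X = -3.506 -> Y = -12.294 ✓
All samples match this transformation.

(a) -X²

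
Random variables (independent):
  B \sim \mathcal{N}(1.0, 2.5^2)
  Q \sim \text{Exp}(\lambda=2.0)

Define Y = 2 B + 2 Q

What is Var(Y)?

For independent RVs: Var(aX + bY) = a²Var(X) + b²Var(Y)
Var(B) = 6.25
Var(Q) = 0.25
Var(Y) = 2²*6.25 + 2²*0.25
= 4*6.25 + 4*0.25 = 26

26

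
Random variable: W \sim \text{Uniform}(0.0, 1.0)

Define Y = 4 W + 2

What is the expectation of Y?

For Y = 4W + 2:
E[Y] = 4 * E[W] + 2
E[W] = (0 + 1)/2 = 0.5
E[Y] = 4 * 0.5 + 2 = 4

4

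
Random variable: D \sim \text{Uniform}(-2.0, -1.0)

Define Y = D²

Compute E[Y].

Using E[X²] = Var(X) + (E[X])²:
E[D] = -1.5
Var(D) = (-1 + 2)^2/12 = 0.083333333
E[D²] = 0.083333333 + (-1.5)² = 0.083333333 + 2.25 = 2.3333333

2.3333333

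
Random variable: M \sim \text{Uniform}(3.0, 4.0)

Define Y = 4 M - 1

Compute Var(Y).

For Y = aM + b: Var(Y) = a² * Var(M)
Var(M) = (4 - 3)^2/12 = 0.083333333
Var(Y) = 4² * 0.083333333 = 16 * 0.083333333 = 1.3333333

1.3333333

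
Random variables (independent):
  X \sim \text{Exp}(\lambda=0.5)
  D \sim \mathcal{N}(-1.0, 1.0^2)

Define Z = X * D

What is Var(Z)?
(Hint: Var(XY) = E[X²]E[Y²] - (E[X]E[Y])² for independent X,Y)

Var(XY) = E[X²]E[Y²] - (E[X]E[Y])²
E[X] = 2, Var(X) = 4
E[D] = -1, Var(D) = 1
E[X²] = 4 + 2² = 8
E[D²] = 1 + (-1)² = 2
Var(Z) = 8*2 - (2*(-1))²
= 16 - 4 = 12

12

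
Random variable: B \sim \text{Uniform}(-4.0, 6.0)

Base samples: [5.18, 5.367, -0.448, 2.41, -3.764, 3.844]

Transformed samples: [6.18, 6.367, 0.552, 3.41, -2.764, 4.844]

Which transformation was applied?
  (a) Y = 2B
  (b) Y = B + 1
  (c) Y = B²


Checking option (b) Y = B + 1:
  B = 5.18 -> Y = 6.18 ✓
  B = 5.367 -> Y = 6.367 ✓
  B = -0.448 -> Y = 0.552 ✓
All samples match this transformation.

(b) B + 1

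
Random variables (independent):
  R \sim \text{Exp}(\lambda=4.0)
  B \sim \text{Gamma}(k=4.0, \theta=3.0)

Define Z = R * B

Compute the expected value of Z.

For independent RVs: E[XY] = E[X]*E[Y]
E[R] = 0.25
E[B] = 12
E[Z] = 0.25 * 12 = 3

3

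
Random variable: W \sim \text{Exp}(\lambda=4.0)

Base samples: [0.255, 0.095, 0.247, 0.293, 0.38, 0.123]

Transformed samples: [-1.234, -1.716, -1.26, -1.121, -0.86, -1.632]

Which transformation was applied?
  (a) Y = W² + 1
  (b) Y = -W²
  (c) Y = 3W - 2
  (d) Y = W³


Checking option (c) Y = 3W - 2:
  W = 0.255 -> Y = -1.234 ✓
  W = 0.095 -> Y = -1.716 ✓
  W = 0.247 -> Y = -1.26 ✓
All samples match this transformation.

(c) 3W - 2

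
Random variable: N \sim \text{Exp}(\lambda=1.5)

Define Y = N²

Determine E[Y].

E[N²] = Var(N) + (E[N])² = 0.44444444 + 0.44444444 = 0.88888889

0.88888889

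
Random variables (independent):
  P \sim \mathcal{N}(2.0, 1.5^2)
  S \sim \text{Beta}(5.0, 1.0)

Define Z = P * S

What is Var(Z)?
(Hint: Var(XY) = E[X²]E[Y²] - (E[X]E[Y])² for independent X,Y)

Var(XY) = E[X²]E[Y²] - (E[X]E[Y])²
E[P] = 2, Var(P) = 2.25
E[S] = 0.83333333, Var(S) = 0.01984127
E[P²] = 2.25 + 2² = 6.25
E[S²] = 0.01984127 + 0.83333333² = 0.71428571
Var(Z) = 6.25*0.71428571 - (2*0.83333333)²
= 4.4642857 - 2.7777778 = 1.6865079

1.6865079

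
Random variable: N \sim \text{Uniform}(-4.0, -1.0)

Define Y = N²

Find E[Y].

E[N²] = Var(N) + (E[N])² = 0.75 + 6.25 = 7

7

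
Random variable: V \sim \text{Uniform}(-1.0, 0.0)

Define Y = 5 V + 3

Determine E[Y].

For Y = 5V + 3:
E[Y] = 5 * E[V] + 3
E[V] = (-1 + 0)/2 = -0.5
E[Y] = 5 * (-0.5) + 3 = 0.5

0.5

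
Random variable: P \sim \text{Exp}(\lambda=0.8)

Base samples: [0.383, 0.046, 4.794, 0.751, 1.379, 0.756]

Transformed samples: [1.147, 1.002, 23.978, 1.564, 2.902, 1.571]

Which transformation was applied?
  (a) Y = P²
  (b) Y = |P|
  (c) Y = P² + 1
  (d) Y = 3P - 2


Checking option (c) Y = P² + 1:
  P = 0.383 -> Y = 1.147 ✓
  P = 0.046 -> Y = 1.002 ✓
  P = 4.794 -> Y = 23.978 ✓
All samples match this transformation.

(c) P² + 1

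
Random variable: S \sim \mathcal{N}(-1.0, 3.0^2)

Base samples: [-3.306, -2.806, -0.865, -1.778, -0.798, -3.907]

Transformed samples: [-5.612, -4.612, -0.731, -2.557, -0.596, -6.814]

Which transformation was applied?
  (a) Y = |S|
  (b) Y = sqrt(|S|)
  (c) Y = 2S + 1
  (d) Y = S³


Checking option (c) Y = 2S + 1:
  S = -3.306 -> Y = -5.612 ✓
  S = -2.806 -> Y = -4.612 ✓
  S = -0.865 -> Y = -0.731 ✓
All samples match this transformation.

(c) 2S + 1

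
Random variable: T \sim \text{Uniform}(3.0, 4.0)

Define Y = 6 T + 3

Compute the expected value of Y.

For Y = 6T + 3:
E[Y] = 6 * E[T] + 3
E[T] = (3 + 4)/2 = 3.5
E[Y] = 6 * 3.5 + 3 = 24

24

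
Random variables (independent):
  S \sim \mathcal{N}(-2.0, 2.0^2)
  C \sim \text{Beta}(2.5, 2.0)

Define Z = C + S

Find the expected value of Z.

E[Z] = 1*E[S] + 1*E[C]
E[S] = -2
E[C] = 0.55555556
E[Z] = 1*(-2) + 1*0.55555556 = -1.4444444

-1.4444444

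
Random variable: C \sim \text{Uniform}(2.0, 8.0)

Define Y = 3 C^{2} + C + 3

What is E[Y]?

E[Y] = 3*E[C²] + 1*E[C] + 3
E[C] = 5
E[C²] = Var(C) + (E[C])² = 3 + 25 = 28
E[Y] = 3*28 + 1*5 + 3 = 92

92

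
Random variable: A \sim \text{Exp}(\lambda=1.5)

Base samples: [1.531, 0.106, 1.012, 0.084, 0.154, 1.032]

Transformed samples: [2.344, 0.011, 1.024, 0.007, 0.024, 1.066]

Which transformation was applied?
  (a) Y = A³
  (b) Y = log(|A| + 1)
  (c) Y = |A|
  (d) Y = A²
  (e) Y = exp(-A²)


Checking option (d) Y = A²:
  A = 1.531 -> Y = 2.344 ✓
  A = 0.106 -> Y = 0.011 ✓
  A = 1.012 -> Y = 1.024 ✓
All samples match this transformation.

(d) A²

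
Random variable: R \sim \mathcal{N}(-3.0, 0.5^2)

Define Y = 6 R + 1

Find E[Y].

For Y = 6R + 1:
E[Y] = 6 * E[R] + 1
E[R] = -3.0 = -3
E[Y] = 6 * (-3) + 1 = -17

-17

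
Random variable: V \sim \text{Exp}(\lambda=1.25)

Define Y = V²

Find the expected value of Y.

Using E[X²] = Var(X) + (E[X])²:
E[V] = 0.8
Var(V) = 1/1.25^2 = 0.64
E[V²] = 0.64 + 0.8² = 0.64 + 0.64 = 1.28

1.28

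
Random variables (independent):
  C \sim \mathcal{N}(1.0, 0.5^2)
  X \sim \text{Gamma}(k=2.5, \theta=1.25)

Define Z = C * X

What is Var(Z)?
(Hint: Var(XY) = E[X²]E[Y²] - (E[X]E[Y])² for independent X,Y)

Var(XY) = E[X²]E[Y²] - (E[X]E[Y])²
E[C] = 1, Var(C) = 0.25
E[X] = 3.125, Var(X) = 3.90625
E[C²] = 0.25 + 1² = 1.25
E[X²] = 3.90625 + 3.125² = 13.671875
Var(Z) = 1.25*13.671875 - (1*3.125)²
= 17.089844 - 9.765625 = 7.3242188

7.3242188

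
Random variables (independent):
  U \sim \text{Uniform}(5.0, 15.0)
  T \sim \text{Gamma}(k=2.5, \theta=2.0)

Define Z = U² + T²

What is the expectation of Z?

E[Z] = E[U²] + E[T²]
E[U²] = Var(U) + E[U]² = 8.3333333 + 100 = 108.33333
E[T²] = Var(T) + E[T]² = 10 + 25 = 35
E[Z] = 108.33333 + 35 = 143.33333

143.33333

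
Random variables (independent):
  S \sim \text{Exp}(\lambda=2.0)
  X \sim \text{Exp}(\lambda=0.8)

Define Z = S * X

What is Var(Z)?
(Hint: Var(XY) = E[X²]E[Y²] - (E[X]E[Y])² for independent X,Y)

Var(XY) = E[X²]E[Y²] - (E[X]E[Y])²
E[S] = 0.5, Var(S) = 0.25
E[X] = 1.25, Var(X) = 1.5625
E[S²] = 0.25 + 0.5² = 0.5
E[X²] = 1.5625 + 1.25² = 3.125
Var(Z) = 0.5*3.125 - (0.5*1.25)²
= 1.5625 - 0.390625 = 1.171875

1.171875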